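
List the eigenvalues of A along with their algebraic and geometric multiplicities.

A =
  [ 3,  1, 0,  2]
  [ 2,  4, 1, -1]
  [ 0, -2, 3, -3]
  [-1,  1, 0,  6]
λ = 4: alg = 4, geom = 2

Step 1 — factor the characteristic polynomial to read off the algebraic multiplicities:
  χ_A(x) = (x - 4)^4

Step 2 — compute geometric multiplicities via the rank-nullity identity g(λ) = n − rank(A − λI):
  rank(A − (4)·I) = 2, so dim ker(A − (4)·I) = n − 2 = 2

Summary:
  λ = 4: algebraic multiplicity = 4, geometric multiplicity = 2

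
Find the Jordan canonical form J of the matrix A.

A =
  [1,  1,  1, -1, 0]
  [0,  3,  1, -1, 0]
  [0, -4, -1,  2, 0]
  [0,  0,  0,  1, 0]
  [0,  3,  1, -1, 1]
J_3(1) ⊕ J_1(1) ⊕ J_1(1)

The characteristic polynomial is
  det(x·I − A) = x^5 - 5*x^4 + 10*x^3 - 10*x^2 + 5*x - 1 = (x - 1)^5

Eigenvalues and multiplicities (the geometric multiplicity of λ is n − rank(A − λI), which equals the number of Jordan blocks for λ):
  λ = 1: algebraic multiplicity = 5, geometric multiplicity = 3

Determining the block sizes for each eigenvalue:
  λ = 1: with am = 5 and gm = 3, the partition is not yet determined (e.g. several partitions of 5 into 3 parts exist). Let N = A − (1)·I. Computing rank(N^1) = 2, rank(N^2) = 1, rank(N^3) = 0; the number of blocks of size ≥ j is rank(N^{j−1}) − rank(N^j), giving [3, 1, 1]. So we have 1 block(s) of size 3, 2 block(s) of size 1 → block sizes [3, 1, 1]

Assembling the blocks gives a Jordan form
J =
  [1, 1, 0, 0, 0]
  [0, 1, 1, 0, 0]
  [0, 0, 1, 0, 0]
  [0, 0, 0, 1, 0]
  [0, 0, 0, 0, 1]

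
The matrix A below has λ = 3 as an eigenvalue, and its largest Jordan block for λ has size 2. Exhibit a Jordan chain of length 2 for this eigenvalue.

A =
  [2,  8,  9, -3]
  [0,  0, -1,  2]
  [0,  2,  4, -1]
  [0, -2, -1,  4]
A Jordan chain for λ = 3 of length 2:
v_1 = (4, -1, 1, -1)ᵀ
v_2 = (5, 0, 1, 0)ᵀ

Let N = A − (3)·I. We want v_2 with N^2 v_2 = 0 but N^1 v_2 ≠ 0; then v_{j-1} := N · v_j for j = 2, …, 2.

Pick v_2 = (5, 0, 1, 0)ᵀ.
Then v_1 = N · v_2 = (4, -1, 1, -1)ᵀ.

Sanity check: (A − (3)·I) v_1 = (0, 0, 0, 0)ᵀ = 0. ✓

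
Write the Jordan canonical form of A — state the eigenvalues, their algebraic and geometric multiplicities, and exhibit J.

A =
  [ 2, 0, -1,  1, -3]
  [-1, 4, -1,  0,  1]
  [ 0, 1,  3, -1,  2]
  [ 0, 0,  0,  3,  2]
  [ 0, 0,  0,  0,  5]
J_3(3) ⊕ J_1(3) ⊕ J_1(5)

The characteristic polynomial is
  det(x·I − A) = x^5 - 17*x^4 + 114*x^3 - 378*x^2 + 621*x - 405 = (x - 5)*(x - 3)^4

Eigenvalues and multiplicities (the geometric multiplicity of λ is n − rank(A − λI), which equals the number of Jordan blocks for λ):
  λ = 3: algebraic multiplicity = 4, geometric multiplicity = 2
  λ = 5: algebraic multiplicity = 1, geometric multiplicity = 1

Determining the block sizes for each eigenvalue:
  λ = 3: with am = 4 and gm = 2, the partition is not yet determined (e.g. several partitions of 4 into 2 parts exist). Let N = A − (3)·I. Computing rank(N^1) = 3, rank(N^2) = 2, rank(N^3) = 1; the number of blocks of size ≥ j is rank(N^{j−1}) − rank(N^j), giving [2, 1, 1]. So we have 1 block(s) of size 3, 1 block(s) of size 1 → block sizes [3, 1]
  λ = 5: one block (gm = 1), so the single block has size am = 1 → block sizes [1]

Assembling the blocks gives a Jordan form
J =
  [3, 1, 0, 0, 0]
  [0, 3, 1, 0, 0]
  [0, 0, 3, 0, 0]
  [0, 0, 0, 3, 0]
  [0, 0, 0, 0, 5]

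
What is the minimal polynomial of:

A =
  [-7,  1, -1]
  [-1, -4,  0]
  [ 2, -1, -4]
x^3 + 15*x^2 + 75*x + 125

The characteristic polynomial is χ_A(x) = (x + 5)^3, so the eigenvalues are known. The minimal polynomial is
  m_A(x) = Π_λ (x − λ)^{k_λ}
where k_λ is the size of the *largest* Jordan block for λ (equivalently, the smallest k with (A − λI)^k v = 0 for every generalised eigenvector v of λ).

  λ = -5: largest Jordan block has size 3, contributing (x + 5)^3

So m_A(x) = (x + 5)^3 = x^3 + 15*x^2 + 75*x + 125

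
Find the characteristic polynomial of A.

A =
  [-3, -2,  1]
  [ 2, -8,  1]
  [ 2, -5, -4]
x^3 + 15*x^2 + 75*x + 125

Expanding det(x·I − A) (e.g. by cofactor expansion or by noting that A is similar to its Jordan form J, which has the same characteristic polynomial as A) gives
  χ_A(x) = x^3 + 15*x^2 + 75*x + 125
which factors as (x + 5)^3. The eigenvalues (with algebraic multiplicities) are λ = -5 with multiplicity 3.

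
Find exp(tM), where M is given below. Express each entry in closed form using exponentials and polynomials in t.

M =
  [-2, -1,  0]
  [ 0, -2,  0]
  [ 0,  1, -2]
e^{tM} =
  [exp(-2*t), -t*exp(-2*t), 0]
  [0, exp(-2*t), 0]
  [0, t*exp(-2*t), exp(-2*t)]

Strategy: write M = P · J · P⁻¹ where J is a Jordan canonical form, so e^{tM} = P · e^{tJ} · P⁻¹, and e^{tJ} can be computed block-by-block.

M has Jordan form
J =
  [-2,  1,  0]
  [ 0, -2,  0]
  [ 0,  0, -2]
(up to reordering of blocks).

Per-block formulas:
  For a 1×1 block at λ = -2: exp(t · [-2]) = [e^(-2t)].
  For a 2×2 Jordan block J_2(-2): exp(t · J_2(-2)) = e^(-2t)·(I + t·N), where N is the 2×2 nilpotent shift.

After assembling e^{tJ} and conjugating by P, we get:

e^{tM} =
  [exp(-2*t), -t*exp(-2*t), 0]
  [0, exp(-2*t), 0]
  [0, t*exp(-2*t), exp(-2*t)]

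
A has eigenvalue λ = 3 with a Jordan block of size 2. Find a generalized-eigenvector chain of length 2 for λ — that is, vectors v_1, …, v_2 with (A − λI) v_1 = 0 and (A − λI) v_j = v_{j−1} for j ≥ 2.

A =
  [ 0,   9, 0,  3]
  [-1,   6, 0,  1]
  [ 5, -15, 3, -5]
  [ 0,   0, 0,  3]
A Jordan chain for λ = 3 of length 2:
v_1 = (-3, -1, 5, 0)ᵀ
v_2 = (1, 0, 0, 0)ᵀ

Let N = A − (3)·I. We want v_2 with N^2 v_2 = 0 but N^1 v_2 ≠ 0; then v_{j-1} := N · v_j for j = 2, …, 2.

Pick v_2 = (1, 0, 0, 0)ᵀ.
Then v_1 = N · v_2 = (-3, -1, 5, 0)ᵀ.

Sanity check: (A − (3)·I) v_1 = (0, 0, 0, 0)ᵀ = 0. ✓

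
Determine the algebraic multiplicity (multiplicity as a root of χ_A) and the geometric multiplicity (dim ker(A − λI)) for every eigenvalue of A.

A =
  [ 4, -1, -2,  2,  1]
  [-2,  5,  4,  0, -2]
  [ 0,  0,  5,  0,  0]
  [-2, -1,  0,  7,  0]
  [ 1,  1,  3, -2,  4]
λ = 5: alg = 5, geom = 2

Step 1 — factor the characteristic polynomial to read off the algebraic multiplicities:
  χ_A(x) = (x - 5)^5

Step 2 — compute geometric multiplicities via the rank-nullity identity g(λ) = n − rank(A − λI):
  rank(A − (5)·I) = 3, so dim ker(A − (5)·I) = n − 3 = 2

Summary:
  λ = 5: algebraic multiplicity = 5, geometric multiplicity = 2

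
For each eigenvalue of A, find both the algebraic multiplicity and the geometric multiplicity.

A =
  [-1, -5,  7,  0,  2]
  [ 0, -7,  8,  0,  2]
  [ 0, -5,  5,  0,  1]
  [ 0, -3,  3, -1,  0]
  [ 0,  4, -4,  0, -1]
λ = -1: alg = 5, geom = 3

Step 1 — factor the characteristic polynomial to read off the algebraic multiplicities:
  χ_A(x) = (x + 1)^5

Step 2 — compute geometric multiplicities via the rank-nullity identity g(λ) = n − rank(A − λI):
  rank(A − (-1)·I) = 2, so dim ker(A − (-1)·I) = n − 2 = 3

Summary:
  λ = -1: algebraic multiplicity = 5, geometric multiplicity = 3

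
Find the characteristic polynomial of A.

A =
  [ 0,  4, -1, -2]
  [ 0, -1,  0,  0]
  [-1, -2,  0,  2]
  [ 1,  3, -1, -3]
x^4 + 4*x^3 + 6*x^2 + 4*x + 1

Expanding det(x·I − A) (e.g. by cofactor expansion or by noting that A is similar to its Jordan form J, which has the same characteristic polynomial as A) gives
  χ_A(x) = x^4 + 4*x^3 + 6*x^2 + 4*x + 1
which factors as (x + 1)^4. The eigenvalues (with algebraic multiplicities) are λ = -1 with multiplicity 4.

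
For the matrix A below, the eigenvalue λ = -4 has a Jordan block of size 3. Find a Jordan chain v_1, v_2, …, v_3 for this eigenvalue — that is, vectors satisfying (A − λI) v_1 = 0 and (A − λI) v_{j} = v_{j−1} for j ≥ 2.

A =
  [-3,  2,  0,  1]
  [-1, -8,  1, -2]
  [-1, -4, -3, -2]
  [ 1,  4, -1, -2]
A Jordan chain for λ = -4 of length 3:
v_1 = (-2, 2, 2, -2)ᵀ
v_2 = (2, -4, -4, 4)ᵀ
v_3 = (0, 1, 0, 0)ᵀ

Let N = A − (-4)·I. We want v_3 with N^3 v_3 = 0 but N^2 v_3 ≠ 0; then v_{j-1} := N · v_j for j = 3, …, 2.

Pick v_3 = (0, 1, 0, 0)ᵀ.
Then v_2 = N · v_3 = (2, -4, -4, 4)ᵀ.
Then v_1 = N · v_2 = (-2, 2, 2, -2)ᵀ.

Sanity check: (A − (-4)·I) v_1 = (0, 0, 0, 0)ᵀ = 0. ✓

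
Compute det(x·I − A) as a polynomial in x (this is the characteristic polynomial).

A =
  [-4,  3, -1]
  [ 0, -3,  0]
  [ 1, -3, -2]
x^3 + 9*x^2 + 27*x + 27

Expanding det(x·I − A) (e.g. by cofactor expansion or by noting that A is similar to its Jordan form J, which has the same characteristic polynomial as A) gives
  χ_A(x) = x^3 + 9*x^2 + 27*x + 27
which factors as (x + 3)^3. The eigenvalues (with algebraic multiplicities) are λ = -3 with multiplicity 3.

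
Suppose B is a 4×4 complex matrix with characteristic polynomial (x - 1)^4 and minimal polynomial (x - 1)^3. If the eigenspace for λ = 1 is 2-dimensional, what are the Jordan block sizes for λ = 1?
Block sizes for λ = 1: [3, 1]

Step 1 — from the characteristic polynomial, algebraic multiplicity of λ = 1 is 4. From dim ker(B − (1)·I) = 2, there are exactly 2 Jordan blocks for λ = 1.
Step 2 — from the minimal polynomial, the factor (x − 1)^3 tells us the largest block for λ = 1 has size 3.
Step 3 — with total size 4, 2 blocks, and largest block 3, the block sizes (in nonincreasing order) are [3, 1].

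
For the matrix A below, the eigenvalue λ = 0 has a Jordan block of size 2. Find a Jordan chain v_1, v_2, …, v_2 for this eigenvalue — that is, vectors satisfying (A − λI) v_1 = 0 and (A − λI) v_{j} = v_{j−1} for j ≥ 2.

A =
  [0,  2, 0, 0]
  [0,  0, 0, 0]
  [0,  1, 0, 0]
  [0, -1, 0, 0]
A Jordan chain for λ = 0 of length 2:
v_1 = (2, 0, 1, -1)ᵀ
v_2 = (0, 1, 0, 0)ᵀ

Let N = A − (0)·I. We want v_2 with N^2 v_2 = 0 but N^1 v_2 ≠ 0; then v_{j-1} := N · v_j for j = 2, …, 2.

Pick v_2 = (0, 1, 0, 0)ᵀ.
Then v_1 = N · v_2 = (2, 0, 1, -1)ᵀ.

Sanity check: (A − (0)·I) v_1 = (0, 0, 0, 0)ᵀ = 0. ✓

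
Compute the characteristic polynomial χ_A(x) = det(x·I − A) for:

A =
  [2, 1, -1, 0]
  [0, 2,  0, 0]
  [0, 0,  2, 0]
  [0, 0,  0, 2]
x^4 - 8*x^3 + 24*x^2 - 32*x + 16

Expanding det(x·I − A) (e.g. by cofactor expansion or by noting that A is similar to its Jordan form J, which has the same characteristic polynomial as A) gives
  χ_A(x) = x^4 - 8*x^3 + 24*x^2 - 32*x + 16
which factors as (x - 2)^4. The eigenvalues (with algebraic multiplicities) are λ = 2 with multiplicity 4.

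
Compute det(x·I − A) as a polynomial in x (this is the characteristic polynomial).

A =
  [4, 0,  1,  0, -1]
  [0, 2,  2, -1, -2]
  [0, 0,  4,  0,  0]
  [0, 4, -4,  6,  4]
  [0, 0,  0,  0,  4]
x^5 - 20*x^4 + 160*x^3 - 640*x^2 + 1280*x - 1024

Expanding det(x·I − A) (e.g. by cofactor expansion or by noting that A is similar to its Jordan form J, which has the same characteristic polynomial as A) gives
  χ_A(x) = x^5 - 20*x^4 + 160*x^3 - 640*x^2 + 1280*x - 1024
which factors as (x - 4)^5. The eigenvalues (with algebraic multiplicities) are λ = 4 with multiplicity 5.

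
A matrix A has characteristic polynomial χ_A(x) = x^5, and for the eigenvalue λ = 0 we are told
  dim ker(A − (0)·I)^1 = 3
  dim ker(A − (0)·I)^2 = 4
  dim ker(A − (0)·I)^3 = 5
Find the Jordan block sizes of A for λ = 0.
Block sizes for λ = 0: [3, 1, 1]

From the dimensions of kernels of powers, the number of Jordan blocks of size at least j is d_j − d_{j−1} where d_j = dim ker(N^j) (with d_0 = 0). Computing the differences gives [3, 1, 1].
The number of blocks of size exactly k is (#blocks of size ≥ k) − (#blocks of size ≥ k + 1), so the partition is: 2 block(s) of size 1, 1 block(s) of size 3.
In nonincreasing order the block sizes are [3, 1, 1].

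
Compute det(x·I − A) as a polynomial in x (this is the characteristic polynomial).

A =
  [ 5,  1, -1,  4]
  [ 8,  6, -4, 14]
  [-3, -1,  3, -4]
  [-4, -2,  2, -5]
x^4 - 9*x^3 + 30*x^2 - 44*x + 24

Expanding det(x·I − A) (e.g. by cofactor expansion or by noting that A is similar to its Jordan form J, which has the same characteristic polynomial as A) gives
  χ_A(x) = x^4 - 9*x^3 + 30*x^2 - 44*x + 24
which factors as (x - 3)*(x - 2)^3. The eigenvalues (with algebraic multiplicities) are λ = 2 with multiplicity 3, λ = 3 with multiplicity 1.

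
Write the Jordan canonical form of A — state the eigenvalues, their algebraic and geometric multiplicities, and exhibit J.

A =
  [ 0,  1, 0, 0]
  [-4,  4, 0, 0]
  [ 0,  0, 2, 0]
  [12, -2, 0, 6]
J_2(2) ⊕ J_1(2) ⊕ J_1(6)

The characteristic polynomial is
  det(x·I − A) = x^4 - 12*x^3 + 48*x^2 - 80*x + 48 = (x - 6)*(x - 2)^3

Eigenvalues and multiplicities (the geometric multiplicity of λ is n − rank(A − λI), which equals the number of Jordan blocks for λ):
  λ = 2: algebraic multiplicity = 3, geometric multiplicity = 2
  λ = 6: algebraic multiplicity = 1, geometric multiplicity = 1

Determining the block sizes for each eigenvalue:
  λ = 2: 2 blocks summing to 3 forces exactly one block of size 2 and the rest size 1 → block sizes [2, 1]
  λ = 6: one block (gm = 1), so the single block has size am = 1 → block sizes [1]

Assembling the blocks gives a Jordan form
J =
  [2, 1, 0, 0]
  [0, 2, 0, 0]
  [0, 0, 2, 0]
  [0, 0, 0, 6]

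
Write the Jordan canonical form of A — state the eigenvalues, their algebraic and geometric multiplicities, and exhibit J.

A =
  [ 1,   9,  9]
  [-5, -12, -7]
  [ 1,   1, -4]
J_3(-5)

The characteristic polynomial is
  det(x·I − A) = x^3 + 15*x^2 + 75*x + 125 = (x + 5)^3

Eigenvalues and multiplicities (the geometric multiplicity of λ is n − rank(A − λI), which equals the number of Jordan blocks for λ):
  λ = -5: algebraic multiplicity = 3, geometric multiplicity = 1

Determining the block sizes for each eigenvalue:
  λ = -5: one block (gm = 1), so the single block has size am = 3 → block sizes [3]

Assembling the blocks gives a Jordan form
J =
  [-5,  1,  0]
  [ 0, -5,  1]
  [ 0,  0, -5]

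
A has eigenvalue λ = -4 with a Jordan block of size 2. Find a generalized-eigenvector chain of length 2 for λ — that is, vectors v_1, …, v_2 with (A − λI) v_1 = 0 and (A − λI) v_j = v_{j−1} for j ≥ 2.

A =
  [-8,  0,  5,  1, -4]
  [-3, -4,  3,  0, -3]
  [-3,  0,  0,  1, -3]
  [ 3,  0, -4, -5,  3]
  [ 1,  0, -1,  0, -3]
A Jordan chain for λ = -4 of length 2:
v_1 = (-4, -3, -3, 3, 1)ᵀ
v_2 = (1, 0, 0, 0, 0)ᵀ

Let N = A − (-4)·I. We want v_2 with N^2 v_2 = 0 but N^1 v_2 ≠ 0; then v_{j-1} := N · v_j for j = 2, …, 2.

Pick v_2 = (1, 0, 0, 0, 0)ᵀ.
Then v_1 = N · v_2 = (-4, -3, -3, 3, 1)ᵀ.

Sanity check: (A − (-4)·I) v_1 = (0, 0, 0, 0, 0)ᵀ = 0. ✓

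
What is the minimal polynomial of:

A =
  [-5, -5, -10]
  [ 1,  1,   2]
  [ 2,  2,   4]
x^2

The characteristic polynomial is χ_A(x) = x^3, so the eigenvalues are known. The minimal polynomial is
  m_A(x) = Π_λ (x − λ)^{k_λ}
where k_λ is the size of the *largest* Jordan block for λ (equivalently, the smallest k with (A − λI)^k v = 0 for every generalised eigenvector v of λ).

  λ = 0: largest Jordan block has size 2, contributing (x − 0)^2

So m_A(x) = x^2 = x^2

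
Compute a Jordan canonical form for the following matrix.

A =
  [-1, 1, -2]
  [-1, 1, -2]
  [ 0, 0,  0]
J_2(0) ⊕ J_1(0)

The characteristic polynomial is
  det(x·I − A) = x^3

Eigenvalues and multiplicities (the geometric multiplicity of λ is n − rank(A − λI), which equals the number of Jordan blocks for λ):
  λ = 0: algebraic multiplicity = 3, geometric multiplicity = 2

Determining the block sizes for each eigenvalue:
  λ = 0: 2 blocks summing to 3 forces exactly one block of size 2 and the rest size 1 → block sizes [2, 1]

Assembling the blocks gives a Jordan form
J =
  [0, 1, 0]
  [0, 0, 0]
  [0, 0, 0]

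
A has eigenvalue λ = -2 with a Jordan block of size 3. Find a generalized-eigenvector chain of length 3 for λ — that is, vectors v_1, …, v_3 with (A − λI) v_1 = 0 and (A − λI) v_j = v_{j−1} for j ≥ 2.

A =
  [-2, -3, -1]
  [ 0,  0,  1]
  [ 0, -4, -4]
A Jordan chain for λ = -2 of length 3:
v_1 = (-2, 0, 0)ᵀ
v_2 = (-3, 2, -4)ᵀ
v_3 = (0, 1, 0)ᵀ

Let N = A − (-2)·I. We want v_3 with N^3 v_3 = 0 but N^2 v_3 ≠ 0; then v_{j-1} := N · v_j for j = 3, …, 2.

Pick v_3 = (0, 1, 0)ᵀ.
Then v_2 = N · v_3 = (-3, 2, -4)ᵀ.
Then v_1 = N · v_2 = (-2, 0, 0)ᵀ.

Sanity check: (A − (-2)·I) v_1 = (0, 0, 0)ᵀ = 0. ✓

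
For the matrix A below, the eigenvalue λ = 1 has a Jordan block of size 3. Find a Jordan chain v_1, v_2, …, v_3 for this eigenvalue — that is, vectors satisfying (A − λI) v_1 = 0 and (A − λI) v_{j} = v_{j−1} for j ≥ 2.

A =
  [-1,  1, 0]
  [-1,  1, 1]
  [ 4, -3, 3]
A Jordan chain for λ = 1 of length 3:
v_1 = (3, 6, 3)ᵀ
v_2 = (-2, -1, 4)ᵀ
v_3 = (1, 0, 0)ᵀ

Let N = A − (1)·I. We want v_3 with N^3 v_3 = 0 but N^2 v_3 ≠ 0; then v_{j-1} := N · v_j for j = 3, …, 2.

Pick v_3 = (1, 0, 0)ᵀ.
Then v_2 = N · v_3 = (-2, -1, 4)ᵀ.
Then v_1 = N · v_2 = (3, 6, 3)ᵀ.

Sanity check: (A − (1)·I) v_1 = (0, 0, 0)ᵀ = 0. ✓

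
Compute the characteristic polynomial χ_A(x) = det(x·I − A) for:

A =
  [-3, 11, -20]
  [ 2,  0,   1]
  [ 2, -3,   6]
x^3 - 3*x^2 + 3*x - 1

Expanding det(x·I − A) (e.g. by cofactor expansion or by noting that A is similar to its Jordan form J, which has the same characteristic polynomial as A) gives
  χ_A(x) = x^3 - 3*x^2 + 3*x - 1
which factors as (x - 1)^3. The eigenvalues (with algebraic multiplicities) are λ = 1 with multiplicity 3.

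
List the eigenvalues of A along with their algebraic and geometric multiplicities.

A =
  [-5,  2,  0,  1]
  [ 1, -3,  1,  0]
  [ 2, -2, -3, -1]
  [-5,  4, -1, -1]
λ = -3: alg = 4, geom = 2

Step 1 — factor the characteristic polynomial to read off the algebraic multiplicities:
  χ_A(x) = (x + 3)^4

Step 2 — compute geometric multiplicities via the rank-nullity identity g(λ) = n − rank(A − λI):
  rank(A − (-3)·I) = 2, so dim ker(A − (-3)·I) = n − 2 = 2

Summary:
  λ = -3: algebraic multiplicity = 4, geometric multiplicity = 2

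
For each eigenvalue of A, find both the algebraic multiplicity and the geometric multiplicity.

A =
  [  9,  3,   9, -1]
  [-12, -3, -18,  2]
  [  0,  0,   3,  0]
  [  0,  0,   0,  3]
λ = 3: alg = 4, geom = 3

Step 1 — factor the characteristic polynomial to read off the algebraic multiplicities:
  χ_A(x) = (x - 3)^4

Step 2 — compute geometric multiplicities via the rank-nullity identity g(λ) = n − rank(A − λI):
  rank(A − (3)·I) = 1, so dim ker(A − (3)·I) = n − 1 = 3

Summary:
  λ = 3: algebraic multiplicity = 4, geometric multiplicity = 3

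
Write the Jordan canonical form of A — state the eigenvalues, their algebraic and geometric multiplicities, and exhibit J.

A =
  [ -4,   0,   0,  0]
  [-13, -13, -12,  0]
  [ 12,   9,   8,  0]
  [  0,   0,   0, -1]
J_2(-4) ⊕ J_1(-1) ⊕ J_1(-1)

The characteristic polynomial is
  det(x·I − A) = x^4 + 10*x^3 + 33*x^2 + 40*x + 16 = (x + 1)^2*(x + 4)^2

Eigenvalues and multiplicities (the geometric multiplicity of λ is n − rank(A − λI), which equals the number of Jordan blocks for λ):
  λ = -4: algebraic multiplicity = 2, geometric multiplicity = 1
  λ = -1: algebraic multiplicity = 2, geometric multiplicity = 2

Determining the block sizes for each eigenvalue:
  λ = -4: one block (gm = 1), so the single block has size am = 2 → block sizes [2]
  λ = -1: gm = am = 2, so every block has size 1 → block sizes [1, 1]

Assembling the blocks gives a Jordan form
J =
  [-4,  1,  0,  0]
  [ 0, -4,  0,  0]
  [ 0,  0, -1,  0]
  [ 0,  0,  0, -1]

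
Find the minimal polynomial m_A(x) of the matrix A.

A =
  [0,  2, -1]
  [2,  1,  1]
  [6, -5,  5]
x^3 - 6*x^2 + 12*x - 8

The characteristic polynomial is χ_A(x) = (x - 2)^3, so the eigenvalues are known. The minimal polynomial is
  m_A(x) = Π_λ (x − λ)^{k_λ}
where k_λ is the size of the *largest* Jordan block for λ (equivalently, the smallest k with (A − λI)^k v = 0 for every generalised eigenvector v of λ).

  λ = 2: largest Jordan block has size 3, contributing (x − 2)^3

So m_A(x) = (x - 2)^3 = x^3 - 6*x^2 + 12*x - 8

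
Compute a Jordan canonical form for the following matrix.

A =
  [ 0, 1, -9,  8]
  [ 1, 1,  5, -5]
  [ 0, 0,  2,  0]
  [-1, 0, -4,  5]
J_3(2) ⊕ J_1(2)

The characteristic polynomial is
  det(x·I − A) = x^4 - 8*x^3 + 24*x^2 - 32*x + 16 = (x - 2)^4

Eigenvalues and multiplicities (the geometric multiplicity of λ is n − rank(A − λI), which equals the number of Jordan blocks for λ):
  λ = 2: algebraic multiplicity = 4, geometric multiplicity = 2

Determining the block sizes for each eigenvalue:
  λ = 2: with am = 4 and gm = 2, the partition is not yet determined (e.g. several partitions of 4 into 2 parts exist). Let N = A − (2)·I. Computing rank(N^1) = 2, rank(N^2) = 1, rank(N^3) = 0; the number of blocks of size ≥ j is rank(N^{j−1}) − rank(N^j), giving [2, 1, 1]. So we have 1 block(s) of size 3, 1 block(s) of size 1 → block sizes [3, 1]

Assembling the blocks gives a Jordan form
J =
  [2, 1, 0, 0]
  [0, 2, 1, 0]
  [0, 0, 2, 0]
  [0, 0, 0, 2]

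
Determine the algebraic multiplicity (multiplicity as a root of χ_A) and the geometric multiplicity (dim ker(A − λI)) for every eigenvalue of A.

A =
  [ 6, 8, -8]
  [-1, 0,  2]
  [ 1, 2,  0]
λ = 2: alg = 3, geom = 2

Step 1 — factor the characteristic polynomial to read off the algebraic multiplicities:
  χ_A(x) = (x - 2)^3

Step 2 — compute geometric multiplicities via the rank-nullity identity g(λ) = n − rank(A − λI):
  rank(A − (2)·I) = 1, so dim ker(A − (2)·I) = n − 1 = 2

Summary:
  λ = 2: algebraic multiplicity = 3, geometric multiplicity = 2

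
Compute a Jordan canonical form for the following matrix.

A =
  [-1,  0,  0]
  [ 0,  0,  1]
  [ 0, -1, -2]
J_2(-1) ⊕ J_1(-1)

The characteristic polynomial is
  det(x·I − A) = x^3 + 3*x^2 + 3*x + 1 = (x + 1)^3

Eigenvalues and multiplicities (the geometric multiplicity of λ is n − rank(A − λI), which equals the number of Jordan blocks for λ):
  λ = -1: algebraic multiplicity = 3, geometric multiplicity = 2

Determining the block sizes for each eigenvalue:
  λ = -1: 2 blocks summing to 3 forces exactly one block of size 2 and the rest size 1 → block sizes [2, 1]

Assembling the blocks gives a Jordan form
J =
  [-1,  1,  0]
  [ 0, -1,  0]
  [ 0,  0, -1]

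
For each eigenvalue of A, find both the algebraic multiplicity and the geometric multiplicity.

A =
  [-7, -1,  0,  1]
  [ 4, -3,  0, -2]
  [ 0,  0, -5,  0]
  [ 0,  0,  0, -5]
λ = -5: alg = 4, geom = 3

Step 1 — factor the characteristic polynomial to read off the algebraic multiplicities:
  χ_A(x) = (x + 5)^4

Step 2 — compute geometric multiplicities via the rank-nullity identity g(λ) = n − rank(A − λI):
  rank(A − (-5)·I) = 1, so dim ker(A − (-5)·I) = n − 1 = 3

Summary:
  λ = -5: algebraic multiplicity = 4, geometric multiplicity = 3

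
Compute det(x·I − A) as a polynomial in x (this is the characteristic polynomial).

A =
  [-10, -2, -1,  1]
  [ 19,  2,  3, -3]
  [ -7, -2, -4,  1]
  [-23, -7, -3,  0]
x^4 + 12*x^3 + 54*x^2 + 108*x + 81

Expanding det(x·I − A) (e.g. by cofactor expansion or by noting that A is similar to its Jordan form J, which has the same characteristic polynomial as A) gives
  χ_A(x) = x^4 + 12*x^3 + 54*x^2 + 108*x + 81
which factors as (x + 3)^4. The eigenvalues (with algebraic multiplicities) are λ = -3 with multiplicity 4.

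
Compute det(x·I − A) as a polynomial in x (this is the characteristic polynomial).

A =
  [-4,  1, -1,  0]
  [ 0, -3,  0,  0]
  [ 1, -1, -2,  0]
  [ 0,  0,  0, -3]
x^4 + 12*x^3 + 54*x^2 + 108*x + 81

Expanding det(x·I − A) (e.g. by cofactor expansion or by noting that A is similar to its Jordan form J, which has the same characteristic polynomial as A) gives
  χ_A(x) = x^4 + 12*x^3 + 54*x^2 + 108*x + 81
which factors as (x + 3)^4. The eigenvalues (with algebraic multiplicities) are λ = -3 with multiplicity 4.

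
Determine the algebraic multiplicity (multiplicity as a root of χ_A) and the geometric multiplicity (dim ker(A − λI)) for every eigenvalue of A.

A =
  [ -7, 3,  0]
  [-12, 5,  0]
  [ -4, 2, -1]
λ = -1: alg = 3, geom = 2

Step 1 — factor the characteristic polynomial to read off the algebraic multiplicities:
  χ_A(x) = (x + 1)^3

Step 2 — compute geometric multiplicities via the rank-nullity identity g(λ) = n − rank(A − λI):
  rank(A − (-1)·I) = 1, so dim ker(A − (-1)·I) = n − 1 = 2

Summary:
  λ = -1: algebraic multiplicity = 3, geometric multiplicity = 2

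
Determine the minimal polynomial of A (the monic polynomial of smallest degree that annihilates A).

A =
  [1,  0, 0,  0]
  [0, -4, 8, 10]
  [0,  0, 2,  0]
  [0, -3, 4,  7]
x^2 - 3*x + 2

The characteristic polynomial is χ_A(x) = (x - 2)^2*(x - 1)^2, so the eigenvalues are known. The minimal polynomial is
  m_A(x) = Π_λ (x − λ)^{k_λ}
where k_λ is the size of the *largest* Jordan block for λ (equivalently, the smallest k with (A − λI)^k v = 0 for every generalised eigenvector v of λ).

  λ = 1: largest Jordan block has size 1, contributing (x − 1)
  λ = 2: largest Jordan block has size 1, contributing (x − 2)

So m_A(x) = (x - 2)*(x - 1) = x^2 - 3*x + 2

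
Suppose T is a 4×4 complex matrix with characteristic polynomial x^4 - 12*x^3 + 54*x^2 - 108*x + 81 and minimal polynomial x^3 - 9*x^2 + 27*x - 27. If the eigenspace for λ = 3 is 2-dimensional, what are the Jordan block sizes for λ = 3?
Block sizes for λ = 3: [3, 1]

Step 1 — from the characteristic polynomial, algebraic multiplicity of λ = 3 is 4. From dim ker(T − (3)·I) = 2, there are exactly 2 Jordan blocks for λ = 3.
Step 2 — from the minimal polynomial, the factor (x − 3)^3 tells us the largest block for λ = 3 has size 3.
Step 3 — with total size 4, 2 blocks, and largest block 3, the block sizes (in nonincreasing order) are [3, 1].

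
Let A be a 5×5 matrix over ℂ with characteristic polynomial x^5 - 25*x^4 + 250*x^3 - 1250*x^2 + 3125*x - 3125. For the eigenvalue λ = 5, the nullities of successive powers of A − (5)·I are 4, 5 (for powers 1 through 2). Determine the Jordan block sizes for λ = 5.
Block sizes for λ = 5: [2, 1, 1, 1]

From the dimensions of kernels of powers, the number of Jordan blocks of size at least j is d_j − d_{j−1} where d_j = dim ker(N^j) (with d_0 = 0). Computing the differences gives [4, 1].
The number of blocks of size exactly k is (#blocks of size ≥ k) − (#blocks of size ≥ k + 1), so the partition is: 3 block(s) of size 1, 1 block(s) of size 2.
In nonincreasing order the block sizes are [2, 1, 1, 1].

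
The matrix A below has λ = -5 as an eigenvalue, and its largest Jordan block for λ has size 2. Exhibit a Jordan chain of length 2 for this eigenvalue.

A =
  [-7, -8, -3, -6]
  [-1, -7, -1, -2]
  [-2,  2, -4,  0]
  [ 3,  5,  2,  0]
A Jordan chain for λ = -5 of length 2:
v_1 = (-2, -1, -2, 3)ᵀ
v_2 = (1, 0, 0, 0)ᵀ

Let N = A − (-5)·I. We want v_2 with N^2 v_2 = 0 but N^1 v_2 ≠ 0; then v_{j-1} := N · v_j for j = 2, …, 2.

Pick v_2 = (1, 0, 0, 0)ᵀ.
Then v_1 = N · v_2 = (-2, -1, -2, 3)ᵀ.

Sanity check: (A − (-5)·I) v_1 = (0, 0, 0, 0)ᵀ = 0. ✓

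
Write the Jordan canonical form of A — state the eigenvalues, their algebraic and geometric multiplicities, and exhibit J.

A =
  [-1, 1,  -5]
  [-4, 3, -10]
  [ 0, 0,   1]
J_2(1) ⊕ J_1(1)

The characteristic polynomial is
  det(x·I − A) = x^3 - 3*x^2 + 3*x - 1 = (x - 1)^3

Eigenvalues and multiplicities (the geometric multiplicity of λ is n − rank(A − λI), which equals the number of Jordan blocks for λ):
  λ = 1: algebraic multiplicity = 3, geometric multiplicity = 2

Determining the block sizes for each eigenvalue:
  λ = 1: 2 blocks summing to 3 forces exactly one block of size 2 and the rest size 1 → block sizes [2, 1]

Assembling the blocks gives a Jordan form
J =
  [1, 1, 0]
  [0, 1, 0]
  [0, 0, 1]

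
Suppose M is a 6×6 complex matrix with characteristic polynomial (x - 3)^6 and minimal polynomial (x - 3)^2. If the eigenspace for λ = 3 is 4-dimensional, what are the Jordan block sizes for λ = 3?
Block sizes for λ = 3: [2, 2, 1, 1]

Step 1 — from the characteristic polynomial, algebraic multiplicity of λ = 3 is 6. From dim ker(M − (3)·I) = 4, there are exactly 4 Jordan blocks for λ = 3.
Step 2 — from the minimal polynomial, the factor (x − 3)^2 tells us the largest block for λ = 3 has size 2.
Step 3 — with total size 6, 4 blocks, and largest block 2, the block sizes (in nonincreasing order) are [2, 2, 1, 1].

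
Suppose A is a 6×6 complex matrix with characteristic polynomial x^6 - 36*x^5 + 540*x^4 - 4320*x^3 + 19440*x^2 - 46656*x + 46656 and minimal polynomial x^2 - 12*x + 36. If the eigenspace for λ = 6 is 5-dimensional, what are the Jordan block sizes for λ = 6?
Block sizes for λ = 6: [2, 1, 1, 1, 1]

Step 1 — from the characteristic polynomial, algebraic multiplicity of λ = 6 is 6. From dim ker(A − (6)·I) = 5, there are exactly 5 Jordan blocks for λ = 6.
Step 2 — from the minimal polynomial, the factor (x − 6)^2 tells us the largest block for λ = 6 has size 2.
Step 3 — with total size 6, 5 blocks, and largest block 2, the block sizes (in nonincreasing order) are [2, 1, 1, 1, 1].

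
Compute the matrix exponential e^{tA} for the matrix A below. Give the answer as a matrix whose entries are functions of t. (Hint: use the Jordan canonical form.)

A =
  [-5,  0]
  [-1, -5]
e^{tA} =
  [exp(-5*t), 0]
  [-t*exp(-5*t), exp(-5*t)]

Strategy: write A = P · J · P⁻¹ where J is a Jordan canonical form, so e^{tA} = P · e^{tJ} · P⁻¹, and e^{tJ} can be computed block-by-block.

A has Jordan form
J =
  [-5,  1]
  [ 0, -5]
(up to reordering of blocks).

Per-block formulas:
  For a 2×2 Jordan block J_2(-5): exp(t · J_2(-5)) = e^(-5t)·(I + t·N), where N is the 2×2 nilpotent shift.

After assembling e^{tJ} and conjugating by P, we get:

e^{tA} =
  [exp(-5*t), 0]
  [-t*exp(-5*t), exp(-5*t)]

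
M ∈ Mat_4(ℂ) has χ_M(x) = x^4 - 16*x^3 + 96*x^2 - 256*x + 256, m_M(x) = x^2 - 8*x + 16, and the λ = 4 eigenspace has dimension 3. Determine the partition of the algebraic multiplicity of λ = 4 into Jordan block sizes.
Block sizes for λ = 4: [2, 1, 1]

Step 1 — from the characteristic polynomial, algebraic multiplicity of λ = 4 is 4. From dim ker(M − (4)·I) = 3, there are exactly 3 Jordan blocks for λ = 4.
Step 2 — from the minimal polynomial, the factor (x − 4)^2 tells us the largest block for λ = 4 has size 2.
Step 3 — with total size 4, 3 blocks, and largest block 2, the block sizes (in nonincreasing order) are [2, 1, 1].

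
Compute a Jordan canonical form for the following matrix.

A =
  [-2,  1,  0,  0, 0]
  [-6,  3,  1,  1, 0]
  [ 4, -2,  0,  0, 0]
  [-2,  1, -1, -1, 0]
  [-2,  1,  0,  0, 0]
J_3(0) ⊕ J_1(0) ⊕ J_1(0)

The characteristic polynomial is
  det(x·I − A) = x^5

Eigenvalues and multiplicities (the geometric multiplicity of λ is n − rank(A − λI), which equals the number of Jordan blocks for λ):
  λ = 0: algebraic multiplicity = 5, geometric multiplicity = 3

Determining the block sizes for each eigenvalue:
  λ = 0: with am = 5 and gm = 3, the partition is not yet determined (e.g. several partitions of 5 into 3 parts exist). Let N = A − (0)·I. Computing rank(N^1) = 2, rank(N^2) = 1, rank(N^3) = 0; the number of blocks of size ≥ j is rank(N^{j−1}) − rank(N^j), giving [3, 1, 1]. So we have 1 block(s) of size 3, 2 block(s) of size 1 → block sizes [3, 1, 1]

Assembling the blocks gives a Jordan form
J =
  [0, 1, 0, 0, 0]
  [0, 0, 1, 0, 0]
  [0, 0, 0, 0, 0]
  [0, 0, 0, 0, 0]
  [0, 0, 0, 0, 0]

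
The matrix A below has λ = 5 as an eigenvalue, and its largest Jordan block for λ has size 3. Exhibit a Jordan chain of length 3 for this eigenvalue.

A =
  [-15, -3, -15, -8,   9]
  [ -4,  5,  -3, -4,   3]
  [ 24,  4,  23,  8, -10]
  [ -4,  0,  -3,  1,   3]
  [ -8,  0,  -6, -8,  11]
A Jordan chain for λ = 5 of length 3:
v_1 = (12, 0, -16, 0, 0)ᵀ
v_2 = (-20, -4, 24, -4, -8)ᵀ
v_3 = (1, 0, 0, 0, 0)ᵀ

Let N = A − (5)·I. We want v_3 with N^3 v_3 = 0 but N^2 v_3 ≠ 0; then v_{j-1} := N · v_j for j = 3, …, 2.

Pick v_3 = (1, 0, 0, 0, 0)ᵀ.
Then v_2 = N · v_3 = (-20, -4, 24, -4, -8)ᵀ.
Then v_1 = N · v_2 = (12, 0, -16, 0, 0)ᵀ.

Sanity check: (A − (5)·I) v_1 = (0, 0, 0, 0, 0)ᵀ = 0. ✓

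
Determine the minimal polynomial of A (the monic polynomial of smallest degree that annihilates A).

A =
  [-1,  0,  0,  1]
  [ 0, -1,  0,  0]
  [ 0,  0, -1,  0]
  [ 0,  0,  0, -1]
x^2 + 2*x + 1

The characteristic polynomial is χ_A(x) = (x + 1)^4, so the eigenvalues are known. The minimal polynomial is
  m_A(x) = Π_λ (x − λ)^{k_λ}
where k_λ is the size of the *largest* Jordan block for λ (equivalently, the smallest k with (A − λI)^k v = 0 for every generalised eigenvector v of λ).

  λ = -1: largest Jordan block has size 2, contributing (x + 1)^2

So m_A(x) = (x + 1)^2 = x^2 + 2*x + 1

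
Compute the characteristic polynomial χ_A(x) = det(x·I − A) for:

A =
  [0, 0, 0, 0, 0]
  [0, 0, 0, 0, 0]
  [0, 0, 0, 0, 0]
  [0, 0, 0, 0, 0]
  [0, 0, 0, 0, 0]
x^5

Expanding det(x·I − A) (e.g. by cofactor expansion or by noting that A is similar to its Jordan form J, which has the same characteristic polynomial as A) gives
  χ_A(x) = x^5
which factors as x^5. The eigenvalues (with algebraic multiplicities) are λ = 0 with multiplicity 5.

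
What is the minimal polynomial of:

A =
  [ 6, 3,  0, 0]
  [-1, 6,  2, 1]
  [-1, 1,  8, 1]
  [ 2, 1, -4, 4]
x^3 - 18*x^2 + 108*x - 216

The characteristic polynomial is χ_A(x) = (x - 6)^4, so the eigenvalues are known. The minimal polynomial is
  m_A(x) = Π_λ (x − λ)^{k_λ}
where k_λ is the size of the *largest* Jordan block for λ (equivalently, the smallest k with (A − λI)^k v = 0 for every generalised eigenvector v of λ).

  λ = 6: largest Jordan block has size 3, contributing (x − 6)^3

So m_A(x) = (x - 6)^3 = x^3 - 18*x^2 + 108*x - 216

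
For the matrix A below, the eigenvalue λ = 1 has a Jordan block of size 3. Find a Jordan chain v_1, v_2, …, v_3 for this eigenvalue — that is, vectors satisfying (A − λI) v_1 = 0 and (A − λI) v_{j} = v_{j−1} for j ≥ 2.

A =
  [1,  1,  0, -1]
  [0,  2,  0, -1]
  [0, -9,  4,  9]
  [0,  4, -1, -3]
A Jordan chain for λ = 1 of length 3:
v_1 = (-3, -3, 0, -3)ᵀ
v_2 = (1, 1, -9, 4)ᵀ
v_3 = (0, 1, 0, 0)ᵀ

Let N = A − (1)·I. We want v_3 with N^3 v_3 = 0 but N^2 v_3 ≠ 0; then v_{j-1} := N · v_j for j = 3, …, 2.

Pick v_3 = (0, 1, 0, 0)ᵀ.
Then v_2 = N · v_3 = (1, 1, -9, 4)ᵀ.
Then v_1 = N · v_2 = (-3, -3, 0, -3)ᵀ.

Sanity check: (A − (1)·I) v_1 = (0, 0, 0, 0)ᵀ = 0. ✓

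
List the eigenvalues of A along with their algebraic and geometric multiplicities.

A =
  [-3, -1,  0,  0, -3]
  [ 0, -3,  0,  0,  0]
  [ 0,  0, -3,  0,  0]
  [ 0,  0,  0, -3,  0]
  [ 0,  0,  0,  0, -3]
λ = -3: alg = 5, geom = 4

Step 1 — factor the characteristic polynomial to read off the algebraic multiplicities:
  χ_A(x) = (x + 3)^5

Step 2 — compute geometric multiplicities via the rank-nullity identity g(λ) = n − rank(A − λI):
  rank(A − (-3)·I) = 1, so dim ker(A − (-3)·I) = n − 1 = 4

Summary:
  λ = -3: algebraic multiplicity = 5, geometric multiplicity = 4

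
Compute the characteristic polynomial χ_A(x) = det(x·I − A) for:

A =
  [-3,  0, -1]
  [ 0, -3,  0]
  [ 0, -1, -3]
x^3 + 9*x^2 + 27*x + 27

Expanding det(x·I − A) (e.g. by cofactor expansion or by noting that A is similar to its Jordan form J, which has the same characteristic polynomial as A) gives
  χ_A(x) = x^3 + 9*x^2 + 27*x + 27
which factors as (x + 3)^3. The eigenvalues (with algebraic multiplicities) are λ = -3 with multiplicity 3.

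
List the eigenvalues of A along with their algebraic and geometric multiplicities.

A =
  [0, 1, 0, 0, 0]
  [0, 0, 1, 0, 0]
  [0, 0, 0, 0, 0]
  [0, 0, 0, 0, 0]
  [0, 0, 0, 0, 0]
λ = 0: alg = 5, geom = 3

Step 1 — factor the characteristic polynomial to read off the algebraic multiplicities:
  χ_A(x) = x^5

Step 2 — compute geometric multiplicities via the rank-nullity identity g(λ) = n − rank(A − λI):
  rank(A − (0)·I) = 2, so dim ker(A − (0)·I) = n − 2 = 3

Summary:
  λ = 0: algebraic multiplicity = 5, geometric multiplicity = 3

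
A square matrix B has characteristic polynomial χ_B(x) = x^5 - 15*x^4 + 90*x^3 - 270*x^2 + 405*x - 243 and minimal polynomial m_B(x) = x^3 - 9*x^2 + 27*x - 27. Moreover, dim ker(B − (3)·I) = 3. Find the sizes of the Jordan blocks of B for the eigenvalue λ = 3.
Block sizes for λ = 3: [3, 1, 1]

Step 1 — from the characteristic polynomial, algebraic multiplicity of λ = 3 is 5. From dim ker(B − (3)·I) = 3, there are exactly 3 Jordan blocks for λ = 3.
Step 2 — from the minimal polynomial, the factor (x − 3)^3 tells us the largest block for λ = 3 has size 3.
Step 3 — with total size 5, 3 blocks, and largest block 3, the block sizes (in nonincreasing order) are [3, 1, 1].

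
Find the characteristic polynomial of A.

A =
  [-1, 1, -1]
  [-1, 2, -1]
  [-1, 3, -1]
x^3

Expanding det(x·I − A) (e.g. by cofactor expansion or by noting that A is similar to its Jordan form J, which has the same characteristic polynomial as A) gives
  χ_A(x) = x^3
which factors as x^3. The eigenvalues (with algebraic multiplicities) are λ = 0 with multiplicity 3.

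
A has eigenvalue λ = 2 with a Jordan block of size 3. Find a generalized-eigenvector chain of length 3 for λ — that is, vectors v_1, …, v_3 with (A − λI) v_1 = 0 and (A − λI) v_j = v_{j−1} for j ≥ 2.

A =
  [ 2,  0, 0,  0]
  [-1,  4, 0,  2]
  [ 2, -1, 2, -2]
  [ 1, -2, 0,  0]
A Jordan chain for λ = 2 of length 3:
v_1 = (0, 0, -1, 0)ᵀ
v_2 = (0, -1, 2, 1)ᵀ
v_3 = (1, 0, 0, 0)ᵀ

Let N = A − (2)·I. We want v_3 with N^3 v_3 = 0 but N^2 v_3 ≠ 0; then v_{j-1} := N · v_j for j = 3, …, 2.

Pick v_3 = (1, 0, 0, 0)ᵀ.
Then v_2 = N · v_3 = (0, -1, 2, 1)ᵀ.
Then v_1 = N · v_2 = (0, 0, -1, 0)ᵀ.

Sanity check: (A − (2)·I) v_1 = (0, 0, 0, 0)ᵀ = 0. ✓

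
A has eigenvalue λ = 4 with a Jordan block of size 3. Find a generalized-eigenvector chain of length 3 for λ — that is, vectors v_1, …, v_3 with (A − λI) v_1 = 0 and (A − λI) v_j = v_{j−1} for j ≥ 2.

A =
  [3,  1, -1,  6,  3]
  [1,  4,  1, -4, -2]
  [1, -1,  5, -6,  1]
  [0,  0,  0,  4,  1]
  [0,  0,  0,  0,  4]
A Jordan chain for λ = 4 of length 3:
v_1 = (1, 0, -1, 0, 0)ᵀ
v_2 = (-1, 1, 1, 0, 0)ᵀ
v_3 = (1, 0, 0, 0, 0)ᵀ

Let N = A − (4)·I. We want v_3 with N^3 v_3 = 0 but N^2 v_3 ≠ 0; then v_{j-1} := N · v_j for j = 3, …, 2.

Pick v_3 = (1, 0, 0, 0, 0)ᵀ.
Then v_2 = N · v_3 = (-1, 1, 1, 0, 0)ᵀ.
Then v_1 = N · v_2 = (1, 0, -1, 0, 0)ᵀ.

Sanity check: (A − (4)·I) v_1 = (0, 0, 0, 0, 0)ᵀ = 0. ✓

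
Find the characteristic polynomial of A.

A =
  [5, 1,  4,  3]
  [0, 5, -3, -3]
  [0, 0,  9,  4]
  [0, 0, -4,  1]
x^4 - 20*x^3 + 150*x^2 - 500*x + 625

Expanding det(x·I − A) (e.g. by cofactor expansion or by noting that A is similar to its Jordan form J, which has the same characteristic polynomial as A) gives
  χ_A(x) = x^4 - 20*x^3 + 150*x^2 - 500*x + 625
which factors as (x - 5)^4. The eigenvalues (with algebraic multiplicities) are λ = 5 with multiplicity 4.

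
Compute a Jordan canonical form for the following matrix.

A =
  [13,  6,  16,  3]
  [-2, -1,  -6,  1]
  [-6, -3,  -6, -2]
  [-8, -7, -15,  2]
J_1(-1) ⊕ J_3(3)

The characteristic polynomial is
  det(x·I − A) = x^4 - 8*x^3 + 18*x^2 - 27 = (x - 3)^3*(x + 1)

Eigenvalues and multiplicities (the geometric multiplicity of λ is n − rank(A − λI), which equals the number of Jordan blocks for λ):
  λ = -1: algebraic multiplicity = 1, geometric multiplicity = 1
  λ = 3: algebraic multiplicity = 3, geometric multiplicity = 1

Determining the block sizes for each eigenvalue:
  λ = -1: one block (gm = 1), so the single block has size am = 1 → block sizes [1]
  λ = 3: one block (gm = 1), so the single block has size am = 3 → block sizes [3]

Assembling the blocks gives a Jordan form
J =
  [-1, 0, 0, 0]
  [ 0, 3, 1, 0]
  [ 0, 0, 3, 1]
  [ 0, 0, 0, 3]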